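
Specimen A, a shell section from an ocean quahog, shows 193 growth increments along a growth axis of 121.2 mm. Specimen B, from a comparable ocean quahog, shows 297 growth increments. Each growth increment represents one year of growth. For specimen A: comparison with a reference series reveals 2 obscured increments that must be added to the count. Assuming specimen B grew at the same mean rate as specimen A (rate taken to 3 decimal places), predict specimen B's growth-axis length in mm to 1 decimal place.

Specimen A: adjusted count: 193 + 2 = 195 growth increments.
A: Mean rate = 121.2 mm / 195 years ≈ 0.622 mm/year.
Length of B = 0.622 × 297 = 184.7 mm.

184.7 mm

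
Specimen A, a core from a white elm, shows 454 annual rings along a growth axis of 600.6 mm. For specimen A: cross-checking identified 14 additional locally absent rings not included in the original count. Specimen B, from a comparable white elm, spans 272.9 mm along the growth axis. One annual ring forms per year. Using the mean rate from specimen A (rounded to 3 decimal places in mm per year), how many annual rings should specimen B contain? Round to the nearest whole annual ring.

Specimen A: true annual ring count = 454 + 14 = 468.
A: Mean rate = 600.6 mm / 468 years ≈ 1.283 mm/yr.
For B, 272.9 / 1.283 = 212.70 years ≈ 213 annual rings.

213 annual rings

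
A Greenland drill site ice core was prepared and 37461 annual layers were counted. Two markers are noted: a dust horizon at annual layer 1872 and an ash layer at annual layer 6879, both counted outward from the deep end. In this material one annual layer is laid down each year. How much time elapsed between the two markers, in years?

5007 yr

6879 − 1872 = 5007 annual layers lie between the two events.
One annual layer per year makes the interval 5007 years.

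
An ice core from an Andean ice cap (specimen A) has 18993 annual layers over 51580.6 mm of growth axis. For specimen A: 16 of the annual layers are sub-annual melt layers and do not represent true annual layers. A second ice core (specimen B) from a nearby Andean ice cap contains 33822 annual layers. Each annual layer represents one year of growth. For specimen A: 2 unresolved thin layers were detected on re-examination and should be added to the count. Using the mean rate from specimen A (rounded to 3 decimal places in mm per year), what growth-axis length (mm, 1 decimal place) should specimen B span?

91928.2 mm

Specimen A: correcting the raw count gives 18993 − 16 + 2 = 18979 true annual layers.
A: 51580.6 mm over 18979 years gives 51580.6 / 18979 ≈ 2.718 mm per year.
For B, 2.718 mm/year × 33822 years = 91928.2 mm.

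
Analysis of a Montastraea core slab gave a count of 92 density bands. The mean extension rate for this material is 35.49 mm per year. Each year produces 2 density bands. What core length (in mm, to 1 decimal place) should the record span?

1632.5 mm

92 density bands at 2 per year is 92 / 2 = 46 years.
46 years at 35.49 mm/year gives 35.49 × 46 = 1632.5 mm.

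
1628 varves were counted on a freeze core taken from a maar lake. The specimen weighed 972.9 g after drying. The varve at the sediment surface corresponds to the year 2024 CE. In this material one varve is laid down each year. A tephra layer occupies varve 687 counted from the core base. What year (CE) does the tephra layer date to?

1628 − 687 = 941 varves lie beyond the tephra layer toward the sediment surface.
2024 − 941 = 1083 CE.

1083 CE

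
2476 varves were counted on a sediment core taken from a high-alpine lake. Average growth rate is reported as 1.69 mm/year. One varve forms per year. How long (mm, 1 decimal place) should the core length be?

4184.4 mm

The record spans 2476 years at 1.69 mm per year.
Length ≈ 1.69 × 2476 = 4184.4 mm.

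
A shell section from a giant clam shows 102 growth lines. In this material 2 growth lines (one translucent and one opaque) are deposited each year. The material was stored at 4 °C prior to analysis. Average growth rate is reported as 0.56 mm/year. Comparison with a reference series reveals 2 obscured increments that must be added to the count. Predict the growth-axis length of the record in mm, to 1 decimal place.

After corrections the count is 102 + 2 = 104 growth lines.
104 growth lines at 2 per year is 104 / 2 = 52 years.
52 years at 0.56 mm/year gives 0.56 × 52 = 29.1 mm.

29.1 mm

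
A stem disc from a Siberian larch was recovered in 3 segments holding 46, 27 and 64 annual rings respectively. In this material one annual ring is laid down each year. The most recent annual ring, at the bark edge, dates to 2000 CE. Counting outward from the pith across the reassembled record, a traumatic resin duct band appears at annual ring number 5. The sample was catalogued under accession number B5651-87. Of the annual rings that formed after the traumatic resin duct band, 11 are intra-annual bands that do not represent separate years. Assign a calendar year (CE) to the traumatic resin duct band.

1879 CE

Total annual rings = 46 + 27 + 64 = 137.
137 − 5 = 132 annual rings lie beyond the traumatic resin duct band toward the bark edge.
Removing the 11 false annual rings leaves 132 − 11 = 121 true annual rings beyond the traumatic resin duct band.
2000 − 121 = 1879 CE.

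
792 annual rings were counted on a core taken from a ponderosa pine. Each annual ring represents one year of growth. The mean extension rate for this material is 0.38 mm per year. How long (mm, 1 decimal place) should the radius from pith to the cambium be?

792 years of growth are recorded.
Length ≈ 0.38 × 792 = 301.0 mm.

301.0 mm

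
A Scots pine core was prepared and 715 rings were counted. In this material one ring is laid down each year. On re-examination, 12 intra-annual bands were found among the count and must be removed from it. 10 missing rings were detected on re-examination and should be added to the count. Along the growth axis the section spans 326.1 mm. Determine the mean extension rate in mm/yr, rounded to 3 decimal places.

After corrections the count is 715 − 12 + 10 = 713 rings.
Mean rate = 326.1 mm / 713 years ≈ 0.457 mm/yr.

0.457 mm/yr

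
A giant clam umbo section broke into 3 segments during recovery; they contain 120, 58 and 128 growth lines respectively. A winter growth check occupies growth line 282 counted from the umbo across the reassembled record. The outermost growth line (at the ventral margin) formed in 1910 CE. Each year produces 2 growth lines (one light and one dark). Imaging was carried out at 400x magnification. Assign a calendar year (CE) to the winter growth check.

Total growth lines = 120 + 58 + 128 = 306.
The winter growth check sits at growth line 282 from the umbo, so 306 − 282 = 24 growth lines formed after it.
Dividing by 2 growth lines per year: 24 / 2 = 12 years.
1910 − 12 = 1898 CE.

1898 CE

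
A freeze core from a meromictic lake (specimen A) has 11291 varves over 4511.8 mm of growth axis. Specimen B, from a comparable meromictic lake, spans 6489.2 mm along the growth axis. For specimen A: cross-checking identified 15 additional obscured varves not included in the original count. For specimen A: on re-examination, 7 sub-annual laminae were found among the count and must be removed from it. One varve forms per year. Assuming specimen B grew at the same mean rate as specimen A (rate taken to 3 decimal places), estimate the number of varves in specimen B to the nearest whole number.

16264 varves

Specimen A: true varve count = 11291 − 7 + 15 = 11299.
A: Mean rate = 4511.8 mm / 11299 years ≈ 0.399 mm per year.
B spans 6489.2 / 0.399 = 16263.66 years ≈ 16264 varves.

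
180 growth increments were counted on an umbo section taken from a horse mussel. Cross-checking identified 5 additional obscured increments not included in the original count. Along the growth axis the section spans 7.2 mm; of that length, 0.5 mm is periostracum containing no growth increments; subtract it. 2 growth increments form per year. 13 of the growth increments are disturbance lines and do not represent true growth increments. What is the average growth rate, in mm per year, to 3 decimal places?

0.078 mm per year

True growth increment count = 180 − 13 + 5 = 172.
Dividing by 2 growth increments per year: 172 / 2 = 86 years.
Net length = 7.2 − 0.5 = 6.7 mm.
Extension rate ≈ 6.7 / 86 = 0.078 mm per year.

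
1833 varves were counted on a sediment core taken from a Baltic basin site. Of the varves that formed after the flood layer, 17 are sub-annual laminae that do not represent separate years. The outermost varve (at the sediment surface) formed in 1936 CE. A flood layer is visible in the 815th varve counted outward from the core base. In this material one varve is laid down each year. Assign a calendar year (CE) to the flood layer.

935 CE

1833 − 815 = 1018 varves lie beyond the flood layer toward the sediment surface.
Removing the 17 false varves leaves 1018 − 17 = 1001 true varves beyond the flood layer.
1936 − 1001 = 935 CE.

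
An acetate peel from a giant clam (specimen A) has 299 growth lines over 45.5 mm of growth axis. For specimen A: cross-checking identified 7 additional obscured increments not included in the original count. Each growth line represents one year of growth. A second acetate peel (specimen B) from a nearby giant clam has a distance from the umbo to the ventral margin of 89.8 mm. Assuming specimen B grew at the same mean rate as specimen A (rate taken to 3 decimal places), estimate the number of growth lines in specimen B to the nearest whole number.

Specimen A: correcting the raw count gives 299 + 7 = 306 true growth lines.
A: 45.5 mm over 306 years gives 45.5 / 306 ≈ 0.149 mm/yr.
B spans 89.8 / 0.149 = 602.68 years ≈ 603 growth lines.

603 growth lines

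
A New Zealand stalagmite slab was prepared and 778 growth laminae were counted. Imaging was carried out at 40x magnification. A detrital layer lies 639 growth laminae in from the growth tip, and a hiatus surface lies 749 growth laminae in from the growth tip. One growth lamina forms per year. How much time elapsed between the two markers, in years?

110 years

749 − 639 = 110 growth laminae lie between the two events.
At one growth lamina per year, 110 years elapsed between them.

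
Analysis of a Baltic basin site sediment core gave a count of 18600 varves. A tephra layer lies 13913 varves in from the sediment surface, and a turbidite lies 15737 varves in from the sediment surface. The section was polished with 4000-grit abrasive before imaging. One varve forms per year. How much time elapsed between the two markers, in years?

1824 yr

15737 − 13913 = 1824 varves lie between the two events.
One varve per year makes the interval 1824 years.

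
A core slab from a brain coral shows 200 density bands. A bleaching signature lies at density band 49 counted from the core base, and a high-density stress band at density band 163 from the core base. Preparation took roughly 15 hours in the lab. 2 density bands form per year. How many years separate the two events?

57 years

163 − 49 = 114 density bands lie between the two events.
114 density bands at 2 per year is 114 / 2 = 57 years.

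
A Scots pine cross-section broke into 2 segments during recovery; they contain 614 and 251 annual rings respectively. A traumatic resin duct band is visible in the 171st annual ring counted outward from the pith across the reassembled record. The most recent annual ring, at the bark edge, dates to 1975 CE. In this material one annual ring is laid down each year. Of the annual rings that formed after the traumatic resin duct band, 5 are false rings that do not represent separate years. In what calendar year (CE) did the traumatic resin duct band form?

1286 CE

Total annual rings = 614 + 251 = 865.
Between annual ring 171 and the bark edge there are 865 − 171 = 694 annual rings.
Excluding 5 false annual rings: 694 − 5 = 689.
Counting back 689 years from 1975 CE places the traumatic resin duct band in 1975 − 689 = 1286 CE.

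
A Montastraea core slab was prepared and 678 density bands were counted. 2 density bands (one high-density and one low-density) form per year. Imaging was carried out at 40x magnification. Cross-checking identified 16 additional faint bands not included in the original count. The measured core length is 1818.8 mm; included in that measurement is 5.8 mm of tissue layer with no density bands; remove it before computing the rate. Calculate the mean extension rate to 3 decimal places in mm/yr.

5.225 mm/yr

Correcting the raw count gives 678 + 16 = 694 true density bands.
With 2 density bands per year, 694 / 2 = 347 years.
Removing the 5.8 mm offcut leaves 1818.8 − 5.8 = 1813.0 mm.
Mean rate = 1813.0 mm / 347 years ≈ 5.225 mm/yr.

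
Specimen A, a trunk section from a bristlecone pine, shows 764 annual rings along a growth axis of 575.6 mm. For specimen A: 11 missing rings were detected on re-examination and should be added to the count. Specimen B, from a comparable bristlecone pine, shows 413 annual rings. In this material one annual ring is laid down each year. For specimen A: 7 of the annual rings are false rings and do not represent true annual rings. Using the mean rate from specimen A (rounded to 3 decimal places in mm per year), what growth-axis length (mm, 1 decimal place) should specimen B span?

309.3 mm

Specimen A: true annual ring count = 764 − 7 + 11 = 768.
A: 575.6 mm over 768 years gives 575.6 / 768 ≈ 0.749 mm/yr.
B's length ≈ 0.749 × 413 = 309.3 mm.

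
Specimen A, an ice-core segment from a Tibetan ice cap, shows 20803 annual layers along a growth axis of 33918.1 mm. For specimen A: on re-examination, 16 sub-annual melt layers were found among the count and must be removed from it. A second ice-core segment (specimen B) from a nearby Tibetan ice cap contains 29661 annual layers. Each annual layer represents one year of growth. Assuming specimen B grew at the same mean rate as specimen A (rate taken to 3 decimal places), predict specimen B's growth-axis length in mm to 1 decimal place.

Specimen A: correcting the raw count gives 20803 − 16 = 20787 true annual layers.
A: Extension rate ≈ 33918.1 / 20787 = 1.632 mm/year.
Length of B = 1.632 × 29661 = 48406.8 mm.

48406.8 mm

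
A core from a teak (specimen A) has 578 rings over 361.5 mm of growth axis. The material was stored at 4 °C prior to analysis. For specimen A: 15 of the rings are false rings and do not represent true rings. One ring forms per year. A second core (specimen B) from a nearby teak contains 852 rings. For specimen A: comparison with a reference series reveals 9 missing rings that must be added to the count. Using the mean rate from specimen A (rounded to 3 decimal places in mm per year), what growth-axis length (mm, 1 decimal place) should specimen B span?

Specimen A: adjusted count: 578 − 15 + 9 = 572 rings.
A: 361.5 mm over 572 years gives 361.5 / 572 ≈ 0.632 mm/year.
For B, 0.632 mm/year × 852 years = 538.5 mm.

538.5 mm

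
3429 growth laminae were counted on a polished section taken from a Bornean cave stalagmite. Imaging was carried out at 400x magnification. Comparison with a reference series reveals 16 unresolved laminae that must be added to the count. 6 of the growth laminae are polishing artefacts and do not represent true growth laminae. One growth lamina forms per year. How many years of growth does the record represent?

3439 years

After corrections the count is 3429 − 6 + 16 = 3439 growth laminae.
At one growth lamina per year, that is 3439 years.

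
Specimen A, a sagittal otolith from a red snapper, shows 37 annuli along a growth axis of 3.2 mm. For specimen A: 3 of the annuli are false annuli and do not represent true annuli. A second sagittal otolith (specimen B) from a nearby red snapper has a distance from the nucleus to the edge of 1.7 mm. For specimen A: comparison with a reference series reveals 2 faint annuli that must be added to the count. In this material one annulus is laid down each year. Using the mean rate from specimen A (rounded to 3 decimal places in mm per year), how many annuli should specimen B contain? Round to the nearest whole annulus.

Specimen A: true annulus count = 37 − 3 + 2 = 36.
A: Mean rate = 3.2 mm / 36 years ≈ 0.089 mm/year.
Specimen B: 1.7 mm / 0.089 mm per year = 19.10 years ≈ 19 annuli.

19 annuli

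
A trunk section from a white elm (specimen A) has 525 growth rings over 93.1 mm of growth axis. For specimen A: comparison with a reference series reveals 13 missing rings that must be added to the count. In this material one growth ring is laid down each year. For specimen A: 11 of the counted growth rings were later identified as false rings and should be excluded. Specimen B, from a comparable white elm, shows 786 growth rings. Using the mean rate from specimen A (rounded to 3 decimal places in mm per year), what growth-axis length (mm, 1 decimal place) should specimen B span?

Specimen A: true growth ring count = 525 − 11 + 13 = 527.
A: Extension rate ≈ 93.1 / 527 = 0.177 mm/yr.
B's length ≈ 0.177 × 786 = 139.1 mm.

139.1 mm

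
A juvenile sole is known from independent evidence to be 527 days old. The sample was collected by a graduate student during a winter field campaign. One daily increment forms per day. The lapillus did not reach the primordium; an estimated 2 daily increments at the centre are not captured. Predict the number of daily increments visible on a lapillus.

525 daily increments

At one daily increment per day, 527 days correspond to 527 daily increments.
Subtracting the 2 daily increments not captured gives 527 − 2 = 525 daily increments in the record.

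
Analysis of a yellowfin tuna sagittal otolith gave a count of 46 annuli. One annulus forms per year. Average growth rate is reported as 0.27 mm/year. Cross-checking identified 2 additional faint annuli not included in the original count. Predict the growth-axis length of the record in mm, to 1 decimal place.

13.0 mm

True annulus count = 46 + 2 = 48.
48 years at 0.27 mm/year gives 0.27 × 48 = 13.0 mm.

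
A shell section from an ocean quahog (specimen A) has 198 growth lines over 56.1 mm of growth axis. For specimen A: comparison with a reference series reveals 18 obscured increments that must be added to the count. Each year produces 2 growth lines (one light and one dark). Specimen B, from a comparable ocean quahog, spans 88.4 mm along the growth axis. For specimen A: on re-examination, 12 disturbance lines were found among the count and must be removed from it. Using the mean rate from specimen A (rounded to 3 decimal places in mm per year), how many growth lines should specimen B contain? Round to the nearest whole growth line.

321 growth lines

Specimen A: adjusted count: 198 − 12 + 18 = 204 growth lines.
Specimen A: with 2 growth lines per year, 204 / 2 = 102 years.
A: Mean rate = 56.1 mm / 102 years ≈ 0.550 mm per year.
For B, 88.4 / 0.550 = 160.73 years; at 2 growth lines per year that is 160.73 × 2 ≈ 321 growth lines.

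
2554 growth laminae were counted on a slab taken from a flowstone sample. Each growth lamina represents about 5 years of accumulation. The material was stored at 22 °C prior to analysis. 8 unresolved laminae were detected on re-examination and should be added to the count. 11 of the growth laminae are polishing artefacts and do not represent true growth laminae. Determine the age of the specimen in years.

12755 years

Correcting the raw count gives 2554 − 11 + 8 = 2551 true growth laminae.
Multiplying by 5 years per growth lamina: 2551 × 5 = 12755 years.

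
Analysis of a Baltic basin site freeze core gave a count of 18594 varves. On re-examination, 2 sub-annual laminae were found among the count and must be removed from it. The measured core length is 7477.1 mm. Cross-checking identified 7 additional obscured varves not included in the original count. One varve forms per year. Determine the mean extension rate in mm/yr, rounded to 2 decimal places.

Adjusted count: 18594 − 2 + 7 = 18599 varves.
Extension rate ≈ 7477.1 / 18599 = 0.40 mm/yr.

0.40 mm/yr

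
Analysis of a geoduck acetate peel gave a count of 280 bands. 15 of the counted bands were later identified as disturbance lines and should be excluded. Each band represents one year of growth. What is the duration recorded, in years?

Correcting the raw count gives 280 − 15 = 265 true bands.
One band per year makes the duration 265 years.

265 years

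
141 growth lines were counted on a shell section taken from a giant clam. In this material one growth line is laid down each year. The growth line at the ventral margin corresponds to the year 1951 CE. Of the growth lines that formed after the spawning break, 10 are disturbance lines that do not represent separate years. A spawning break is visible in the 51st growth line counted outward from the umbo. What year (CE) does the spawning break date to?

141 − 51 = 90 growth lines lie beyond the spawning break toward the ventral margin.
Excluding 10 false growth lines: 90 − 10 = 80.
The growth line at the ventral margin is 1951 CE, so the spawning break dates to 1951 − 80 = 1871 CE.

1871 CE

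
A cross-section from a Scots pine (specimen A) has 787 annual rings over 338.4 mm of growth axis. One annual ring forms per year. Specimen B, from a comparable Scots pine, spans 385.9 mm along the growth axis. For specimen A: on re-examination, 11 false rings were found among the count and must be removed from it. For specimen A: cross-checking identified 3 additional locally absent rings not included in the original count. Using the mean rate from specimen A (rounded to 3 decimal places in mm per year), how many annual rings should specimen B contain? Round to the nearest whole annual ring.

889 annual rings

Specimen A: after corrections the count is 787 − 11 + 3 = 779 annual rings.
A: 338.4 mm over 779 years gives 338.4 / 779 ≈ 0.434 mm per year.
For B, 385.9 / 0.434 = 889.17 years ≈ 889 annual rings.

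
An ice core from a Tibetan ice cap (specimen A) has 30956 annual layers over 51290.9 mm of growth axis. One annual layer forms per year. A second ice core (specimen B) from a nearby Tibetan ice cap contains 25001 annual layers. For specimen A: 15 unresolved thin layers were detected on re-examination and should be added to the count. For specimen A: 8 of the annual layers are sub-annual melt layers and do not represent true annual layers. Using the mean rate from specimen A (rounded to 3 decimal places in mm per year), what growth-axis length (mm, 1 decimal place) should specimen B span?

Specimen A: after corrections the count is 30956 − 8 + 15 = 30963 annual layers.
A: Extension rate ≈ 51290.9 / 30963 = 1.657 mm/yr.
For B, 1.657 mm/year × 25001 years = 41426.7 mm.

41426.7 mm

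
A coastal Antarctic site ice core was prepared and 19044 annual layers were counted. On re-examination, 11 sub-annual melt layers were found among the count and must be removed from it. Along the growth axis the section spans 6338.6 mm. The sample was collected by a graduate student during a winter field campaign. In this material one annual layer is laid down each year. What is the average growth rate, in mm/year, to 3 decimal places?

True annual layer count = 19044 − 11 = 19033.
Mean rate = 6338.6 mm / 19033 years ≈ 0.333 mm/year.

0.333 mm/year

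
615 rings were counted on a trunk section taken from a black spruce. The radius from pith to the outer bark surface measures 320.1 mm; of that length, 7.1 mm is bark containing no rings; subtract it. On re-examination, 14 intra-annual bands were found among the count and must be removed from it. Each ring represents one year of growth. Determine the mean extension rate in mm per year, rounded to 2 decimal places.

0.52 mm per year

True ring count = 615 − 14 = 601.
Net length = 320.1 − 7.1 = 313.0 mm.
313.0 mm over 601 years gives 313.0 / 601 ≈ 0.52 mm per year.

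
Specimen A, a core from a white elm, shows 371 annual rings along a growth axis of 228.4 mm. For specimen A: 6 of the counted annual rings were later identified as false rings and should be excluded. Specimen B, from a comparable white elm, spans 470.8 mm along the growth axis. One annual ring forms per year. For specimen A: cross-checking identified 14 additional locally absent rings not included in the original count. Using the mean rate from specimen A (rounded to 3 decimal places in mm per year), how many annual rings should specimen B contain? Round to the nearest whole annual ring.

Specimen A: after corrections the count is 371 − 6 + 14 = 379 annual rings.
A: Mean rate = 228.4 mm / 379 years ≈ 0.603 mm per year.
B spans 470.8 / 0.603 = 780.76 years ≈ 781 annual rings.

781 annual rings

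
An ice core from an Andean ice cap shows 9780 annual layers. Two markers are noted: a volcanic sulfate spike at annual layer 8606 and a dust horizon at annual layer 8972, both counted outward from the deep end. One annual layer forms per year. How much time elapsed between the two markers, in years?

The two markers are separated by 8972 − 8606 = 366 annual layers.
That is 366 years at one annual layer per year.

366 yr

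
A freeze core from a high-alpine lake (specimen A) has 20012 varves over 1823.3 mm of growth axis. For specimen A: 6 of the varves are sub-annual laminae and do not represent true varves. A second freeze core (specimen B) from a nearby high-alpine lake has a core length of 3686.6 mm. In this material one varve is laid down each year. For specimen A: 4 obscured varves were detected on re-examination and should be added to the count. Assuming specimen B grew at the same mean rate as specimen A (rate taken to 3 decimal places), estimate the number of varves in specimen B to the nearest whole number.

40512 varves

Specimen A: true varve count = 20012 − 6 + 4 = 20010.
A: Extension rate ≈ 1823.3 / 20010 = 0.091 mm/yr.
B spans 3686.6 / 0.091 = 40512.09 years ≈ 40512 varves.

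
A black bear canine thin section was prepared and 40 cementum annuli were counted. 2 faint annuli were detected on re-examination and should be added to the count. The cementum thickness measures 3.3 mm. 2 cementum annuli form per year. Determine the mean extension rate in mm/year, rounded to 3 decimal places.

After corrections the count is 40 + 2 = 42 cementum annuli.
Dividing by 2 cementum annuli per year: 42 / 2 = 21 years.
Extension rate ≈ 3.3 / 21 = 0.157 mm/year.

0.157 mm/year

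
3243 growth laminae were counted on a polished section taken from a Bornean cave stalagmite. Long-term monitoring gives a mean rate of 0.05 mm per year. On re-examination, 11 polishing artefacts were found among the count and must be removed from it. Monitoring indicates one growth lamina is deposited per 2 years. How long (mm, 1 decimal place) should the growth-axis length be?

323.2 mm

True growth lamina count = 3243 − 11 = 3232.
At 2 years per growth lamina, 3232 × 2 = 6464 years.
6464 years at 0.05 mm/year gives 0.05 × 6464 = 323.2 mm.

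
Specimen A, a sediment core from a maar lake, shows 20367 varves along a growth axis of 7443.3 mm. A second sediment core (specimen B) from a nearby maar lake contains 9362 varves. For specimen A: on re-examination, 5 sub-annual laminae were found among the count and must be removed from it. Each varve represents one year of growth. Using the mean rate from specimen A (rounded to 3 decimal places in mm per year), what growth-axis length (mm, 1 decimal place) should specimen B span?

3426.5 mm

Specimen A: adjusted count: 20367 − 5 = 20362 varves.
A: Extension rate ≈ 7443.3 / 20362 = 0.366 mm/year.
Length of B = 0.366 × 9362 = 3426.5 mm.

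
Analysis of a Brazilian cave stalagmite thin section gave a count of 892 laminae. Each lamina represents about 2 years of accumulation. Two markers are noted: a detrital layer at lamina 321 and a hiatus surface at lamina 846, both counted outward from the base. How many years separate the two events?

1050 yr

846 − 321 = 525 laminae lie between the two events.
Multiplying by 2 years per lamina: 525 × 2 = 1050 years.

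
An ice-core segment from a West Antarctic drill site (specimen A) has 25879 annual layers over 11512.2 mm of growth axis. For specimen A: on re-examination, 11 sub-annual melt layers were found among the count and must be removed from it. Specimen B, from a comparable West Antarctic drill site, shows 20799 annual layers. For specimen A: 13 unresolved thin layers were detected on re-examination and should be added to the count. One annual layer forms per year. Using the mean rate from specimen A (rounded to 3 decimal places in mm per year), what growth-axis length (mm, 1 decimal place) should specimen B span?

9255.6 mm

Specimen A: correcting the raw count gives 25879 − 11 + 13 = 25881 true annual layers.
A: Extension rate ≈ 11512.2 / 25881 = 0.445 mm per year.
Length of B = 0.445 × 20799 = 9255.6 mm.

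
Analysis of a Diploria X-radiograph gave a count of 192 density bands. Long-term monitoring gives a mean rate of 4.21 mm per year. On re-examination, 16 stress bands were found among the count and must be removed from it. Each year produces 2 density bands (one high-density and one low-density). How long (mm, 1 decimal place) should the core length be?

370.5 mm

True density band count = 192 − 16 = 176.
With 2 density bands per year, 176 / 2 = 88 years.
Length ≈ 4.21 × 88 = 370.5 mm.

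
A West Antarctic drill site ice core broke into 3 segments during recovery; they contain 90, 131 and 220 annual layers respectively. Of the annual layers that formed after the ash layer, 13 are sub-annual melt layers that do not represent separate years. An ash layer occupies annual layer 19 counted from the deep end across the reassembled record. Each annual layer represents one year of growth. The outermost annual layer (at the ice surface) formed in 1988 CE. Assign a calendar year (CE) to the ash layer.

Total annual layers = 90 + 131 + 220 = 441.
441 − 19 = 422 annual layers lie beyond the ash layer toward the ice surface.
422 − 13 false = 409 true annual layers after the ash layer.
Counting back 409 years from 1988 CE places the ash layer in 1988 − 409 = 1579 CE.

1579 CE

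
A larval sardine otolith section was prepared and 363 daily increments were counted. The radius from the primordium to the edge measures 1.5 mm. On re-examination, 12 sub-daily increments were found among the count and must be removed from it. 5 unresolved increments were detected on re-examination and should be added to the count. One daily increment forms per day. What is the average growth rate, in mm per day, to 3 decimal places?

After corrections the count is 363 − 12 + 5 = 356 daily increments.
Extension rate ≈ 1.5 / 356 = 0.004 mm per day.

0.004 mm per day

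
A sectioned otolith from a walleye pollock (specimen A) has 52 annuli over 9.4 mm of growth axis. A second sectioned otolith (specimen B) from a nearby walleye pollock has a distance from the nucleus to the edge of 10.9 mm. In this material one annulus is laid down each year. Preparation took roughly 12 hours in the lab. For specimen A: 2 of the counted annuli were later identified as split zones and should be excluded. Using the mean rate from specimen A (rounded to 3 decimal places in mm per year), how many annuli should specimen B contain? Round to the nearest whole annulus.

Specimen A: adjusted count: 52 − 2 = 50 annuli.
A: 9.4 mm over 50 years gives 9.4 / 50 ≈ 0.188 mm per year.
B spans 10.9 / 0.188 = 57.98 years ≈ 58 annuli.

58 annuli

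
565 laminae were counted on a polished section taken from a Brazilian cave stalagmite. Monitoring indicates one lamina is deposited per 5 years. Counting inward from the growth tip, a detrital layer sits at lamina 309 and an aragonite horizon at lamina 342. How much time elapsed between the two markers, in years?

165 years

The two markers are separated by 342 − 309 = 33 laminae.
Multiplying by 5 years per lamina: 33 × 5 = 165 years.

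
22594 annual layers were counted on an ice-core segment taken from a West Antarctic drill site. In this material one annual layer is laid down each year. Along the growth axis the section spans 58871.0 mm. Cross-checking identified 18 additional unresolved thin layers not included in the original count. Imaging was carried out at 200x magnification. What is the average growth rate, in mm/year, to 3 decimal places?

Adjusted count: 22594 + 18 = 22612 annual layers.
Extension rate ≈ 58871.0 / 22612 = 2.604 mm/year.

2.604 mm/year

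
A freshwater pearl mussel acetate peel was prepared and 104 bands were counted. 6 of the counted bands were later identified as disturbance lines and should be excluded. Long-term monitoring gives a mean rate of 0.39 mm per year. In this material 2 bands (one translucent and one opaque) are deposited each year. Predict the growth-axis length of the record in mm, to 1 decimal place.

Correcting the raw count gives 104 − 6 = 98 true bands.
With 2 bands per year, 98 / 2 = 49 years.
49 years at 0.39 mm/year gives 0.39 × 49 = 19.1 mm.

19.1 mm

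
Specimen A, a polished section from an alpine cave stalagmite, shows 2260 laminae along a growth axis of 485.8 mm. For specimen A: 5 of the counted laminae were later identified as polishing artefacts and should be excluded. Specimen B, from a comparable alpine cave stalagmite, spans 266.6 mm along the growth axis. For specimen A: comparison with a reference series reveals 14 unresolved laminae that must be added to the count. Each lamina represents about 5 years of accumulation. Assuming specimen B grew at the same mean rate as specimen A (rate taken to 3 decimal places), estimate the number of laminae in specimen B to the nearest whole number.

Specimen A: true lamina count = 2260 − 5 + 14 = 2269.
Specimen A: multiplying by 5 years per lamina: 2269 × 5 = 11345 years.
A: 485.8 mm over 11345 years gives 485.8 / 11345 ≈ 0.043 mm per year.
For B, 266.6 / 0.043 = 6200.00 years; at 5 years per lamina that is 6200.00 / 5 ≈ 1240 laminae.

1240 laminae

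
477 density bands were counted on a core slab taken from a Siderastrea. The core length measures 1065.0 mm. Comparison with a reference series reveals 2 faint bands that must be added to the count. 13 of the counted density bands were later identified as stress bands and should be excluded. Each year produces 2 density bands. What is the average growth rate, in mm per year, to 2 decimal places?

4.57 mm per year

After corrections the count is 477 − 13 + 2 = 466 density bands.
With 2 density bands per year, 466 / 2 = 233 years.
Extension rate ≈ 1065.0 / 233 = 4.57 mm per year.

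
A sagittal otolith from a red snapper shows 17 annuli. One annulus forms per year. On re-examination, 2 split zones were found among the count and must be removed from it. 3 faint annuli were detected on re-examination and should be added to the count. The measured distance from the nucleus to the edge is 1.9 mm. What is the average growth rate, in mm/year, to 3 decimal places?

After corrections the count is 17 − 2 + 3 = 18 annuli.
1.9 mm over 18 years gives 1.9 / 18 ≈ 0.106 mm/year.

0.106 mm/year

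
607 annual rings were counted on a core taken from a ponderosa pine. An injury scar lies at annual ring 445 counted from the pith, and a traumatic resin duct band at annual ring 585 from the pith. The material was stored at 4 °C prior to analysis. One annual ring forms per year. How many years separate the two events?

140 years

Separation: 585 − 445 = 140 annual rings.
One annual ring per year makes the interval 140 years.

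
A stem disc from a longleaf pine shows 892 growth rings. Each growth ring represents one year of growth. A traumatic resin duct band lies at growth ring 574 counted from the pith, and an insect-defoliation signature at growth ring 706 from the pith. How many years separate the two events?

132 years

706 − 574 = 132 growth rings lie between the two events.
One growth ring per year makes the interval 132 years.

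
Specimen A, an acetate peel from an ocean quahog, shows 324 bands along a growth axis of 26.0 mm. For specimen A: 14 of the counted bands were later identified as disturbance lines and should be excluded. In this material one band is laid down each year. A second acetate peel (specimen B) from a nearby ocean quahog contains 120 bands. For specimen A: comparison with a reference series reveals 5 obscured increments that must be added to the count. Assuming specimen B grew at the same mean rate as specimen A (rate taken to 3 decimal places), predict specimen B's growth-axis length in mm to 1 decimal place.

Specimen A: correcting the raw count gives 324 − 14 + 5 = 315 true bands.
A: Mean rate = 26.0 mm / 315 years ≈ 0.083 mm/year.
B's length ≈ 0.083 × 120 = 10.0 mm.

10.0 mm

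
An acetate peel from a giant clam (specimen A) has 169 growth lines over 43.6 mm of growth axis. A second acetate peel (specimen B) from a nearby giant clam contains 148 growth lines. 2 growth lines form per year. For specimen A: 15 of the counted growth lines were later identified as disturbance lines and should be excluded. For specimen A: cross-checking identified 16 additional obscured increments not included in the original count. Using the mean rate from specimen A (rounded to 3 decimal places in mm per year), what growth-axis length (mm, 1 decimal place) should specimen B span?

38.0 mm

Specimen A: true growth line count = 169 − 15 + 16 = 170.
Specimen A: 170 growth lines at 2 per year is 170 / 2 = 85 years.
A: Mean rate = 43.6 mm / 85 years ≈ 0.513 mm/year.
Specimen B: 148 growth lines at 2 per year is 148 / 2 = 74 years. Length of B = 0.513 × 74 = 38.0 mm.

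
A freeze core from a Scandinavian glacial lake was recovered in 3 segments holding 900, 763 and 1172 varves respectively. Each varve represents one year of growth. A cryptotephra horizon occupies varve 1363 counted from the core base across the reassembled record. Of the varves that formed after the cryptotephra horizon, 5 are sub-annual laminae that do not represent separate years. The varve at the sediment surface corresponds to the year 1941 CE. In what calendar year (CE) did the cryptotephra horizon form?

474 CE

Total varves = 900 + 763 + 1172 = 2835.
The cryptotephra horizon sits at varve 1363 from the core base, so 2835 − 1363 = 1472 varves formed after it.
1472 − 5 false = 1467 true varves after the cryptotephra horizon.
1941 − 1467 = 474 CE.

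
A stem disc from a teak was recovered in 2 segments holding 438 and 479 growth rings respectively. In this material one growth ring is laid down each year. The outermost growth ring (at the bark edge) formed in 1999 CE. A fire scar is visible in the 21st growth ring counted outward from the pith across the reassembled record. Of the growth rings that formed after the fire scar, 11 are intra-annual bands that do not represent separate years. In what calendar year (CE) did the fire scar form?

Total growth rings = 438 + 479 = 917.
917 − 21 = 896 growth rings lie beyond the fire scar toward the bark edge.
896 − 11 false = 885 true growth rings after the fire scar.
1999 − 885 = 1114 CE.

1114 CE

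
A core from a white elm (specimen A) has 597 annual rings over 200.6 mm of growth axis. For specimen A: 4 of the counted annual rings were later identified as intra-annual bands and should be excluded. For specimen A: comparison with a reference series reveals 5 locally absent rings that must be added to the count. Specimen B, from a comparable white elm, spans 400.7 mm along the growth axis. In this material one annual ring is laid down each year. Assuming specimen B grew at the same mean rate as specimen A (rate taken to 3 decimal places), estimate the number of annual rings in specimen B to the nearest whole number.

1196 annual rings

Specimen A: true annual ring count = 597 − 4 + 5 = 598.
A: Extension rate ≈ 200.6 / 598 = 0.335 mm per year.
B spans 400.7 / 0.335 = 1196.12 years ≈ 1196 annual rings.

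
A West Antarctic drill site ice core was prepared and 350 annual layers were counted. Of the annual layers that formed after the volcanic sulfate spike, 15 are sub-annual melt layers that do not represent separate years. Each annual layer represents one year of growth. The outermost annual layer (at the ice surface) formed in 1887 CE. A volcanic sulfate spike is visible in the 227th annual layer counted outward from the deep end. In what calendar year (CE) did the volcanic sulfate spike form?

1779 CE

350 − 227 = 123 annual layers lie beyond the volcanic sulfate spike toward the ice surface.
123 − 15 false = 108 true annual layers after the volcanic sulfate spike.
Counting back 108 years from 1887 CE places the volcanic sulfate spike in 1887 − 108 = 1779 CE.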